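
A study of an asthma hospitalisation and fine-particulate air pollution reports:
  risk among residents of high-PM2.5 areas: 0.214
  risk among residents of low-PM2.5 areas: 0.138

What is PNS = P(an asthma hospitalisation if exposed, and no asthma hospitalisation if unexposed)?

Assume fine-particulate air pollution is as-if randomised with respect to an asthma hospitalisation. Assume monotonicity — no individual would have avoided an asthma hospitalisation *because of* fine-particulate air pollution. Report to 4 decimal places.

Let p₁ = 0.214, p₀ = 0.138.
Under exogeneity and monotonicity, PNS = p₁ − p₀.
PNS = 0.214 − 0.138 = 0.076

PNS ≈ 0.0760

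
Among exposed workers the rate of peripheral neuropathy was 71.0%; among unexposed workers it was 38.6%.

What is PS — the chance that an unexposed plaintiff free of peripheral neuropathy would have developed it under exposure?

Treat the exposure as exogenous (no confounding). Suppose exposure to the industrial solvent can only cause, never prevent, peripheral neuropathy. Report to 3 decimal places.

p₁ = 0.71, p₀ = 0.386.
Under exogeneity and monotonicity, PS = (p₁ − p₀) / (1 − p₀).
PS = (0.71 − 0.386) / (1 − 0.386) = 0.324 / 0.614 ≈ 0.5277

PS ≈ 0.528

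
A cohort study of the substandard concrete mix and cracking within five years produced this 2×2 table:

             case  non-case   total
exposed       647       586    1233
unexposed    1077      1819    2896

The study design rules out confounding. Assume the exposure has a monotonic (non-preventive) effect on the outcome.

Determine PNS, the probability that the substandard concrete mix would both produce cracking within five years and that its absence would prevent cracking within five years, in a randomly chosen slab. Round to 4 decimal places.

PNS ≈ 0.1528

p₁ = P(outcome | exposed) = 647/1233 = 0.52474
p₀ = P(outcome | unexposed) = 1077/2896 = 0.37189
Under exogeneity and monotonicity, PNS = p₁ − p₀.
PNS = 0.52474 − 0.37189 = 0.15284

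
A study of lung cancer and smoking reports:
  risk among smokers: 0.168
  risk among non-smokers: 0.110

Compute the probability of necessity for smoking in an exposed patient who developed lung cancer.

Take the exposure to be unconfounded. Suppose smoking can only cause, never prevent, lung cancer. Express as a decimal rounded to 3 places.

Let p₁ = 0.168, p₀ = 0.11.
Under exogeneity and monotonicity, PN = (p₁ − p₀) / p₁.
PN = (0.168 − 0.11) / 0.168 = 0.058 / 0.168 ≈ 0.3452

PN ≈ 0.345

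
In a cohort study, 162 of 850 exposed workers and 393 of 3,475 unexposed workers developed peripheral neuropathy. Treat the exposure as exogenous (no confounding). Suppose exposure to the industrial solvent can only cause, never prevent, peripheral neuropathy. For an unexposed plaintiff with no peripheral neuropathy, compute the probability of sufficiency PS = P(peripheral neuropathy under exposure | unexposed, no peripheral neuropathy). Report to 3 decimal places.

p₁ = P(outcome | exposed) = 162/850 = 0.19059
p₀ = P(outcome | unexposed) = 393/3475 = 0.11309
Under exogeneity and monotonicity, PS = (p₁ − p₀) / (1 − p₀).
PS = (0.19059 − 0.11309) / (1 − 0.11309) = 0.077495 / 0.88691 ≈ 0.0874

PS ≈ 0.087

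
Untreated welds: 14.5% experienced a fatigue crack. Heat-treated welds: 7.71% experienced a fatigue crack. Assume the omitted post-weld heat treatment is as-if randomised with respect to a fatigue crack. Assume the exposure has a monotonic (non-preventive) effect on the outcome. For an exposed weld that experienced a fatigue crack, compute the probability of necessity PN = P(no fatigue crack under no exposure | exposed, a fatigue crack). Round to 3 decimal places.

PN ≈ 0.468

p₁ = 0.145, p₀ = 0.0771.
Under exogeneity and monotonicity, PN = (p₁ − p₀) / p₁.
PN = (0.145 − 0.0771) / 0.145 = 0.0679 / 0.145 ≈ 0.4683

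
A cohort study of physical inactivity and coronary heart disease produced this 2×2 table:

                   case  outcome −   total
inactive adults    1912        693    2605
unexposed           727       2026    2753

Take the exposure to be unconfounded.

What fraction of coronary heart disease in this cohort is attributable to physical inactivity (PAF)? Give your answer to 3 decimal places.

p₁ = P(outcome | exposed) = 1912/2605 = 0.73397
p₀ = P(outcome | unexposed) = 727/2753 = 0.26408
Exposure prevalence π = 2605/5358 = 0.48619; overall risk P(Y=1) = 0.49253.
Under exogeneity, PAF = [P(Y=1) − p₀]/P(Y=1).
PAF = (0.49253 − 0.26408) / 0.49253 ≈ 0.4638

PAF ≈ 0.464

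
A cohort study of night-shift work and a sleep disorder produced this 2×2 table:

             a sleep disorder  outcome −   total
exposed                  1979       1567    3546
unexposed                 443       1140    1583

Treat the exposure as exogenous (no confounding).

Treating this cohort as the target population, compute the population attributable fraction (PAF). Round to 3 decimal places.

PAF ≈ 0.407

p₁ = P(outcome | exposed) = 1979/3546 = 0.55809
p₀ = P(outcome | unexposed) = 443/1583 = 0.27985
Exposure prevalence π = 3546/5129 = 0.69136; overall risk P(Y=1) = 0.47222.
Under exogeneity, PAF = [P(Y=1) − p₀]/P(Y=1).
PAF = (0.47222 − 0.27985) / 0.47222 ≈ 0.4074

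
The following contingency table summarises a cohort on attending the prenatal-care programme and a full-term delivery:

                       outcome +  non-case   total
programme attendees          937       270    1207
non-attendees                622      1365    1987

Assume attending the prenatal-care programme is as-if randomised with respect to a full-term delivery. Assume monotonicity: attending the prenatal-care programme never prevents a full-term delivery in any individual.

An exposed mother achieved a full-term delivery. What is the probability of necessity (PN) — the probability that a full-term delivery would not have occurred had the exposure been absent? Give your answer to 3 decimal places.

p₁ = P(outcome | exposed) = 937/1207 = 0.7763
p₀ = P(outcome | unexposed) = 622/1987 = 0.31303
Under exogeneity and monotonicity, PN = (p₁ − p₀) / p₁.
PN = (0.7763 − 0.31303) / 0.7763 = 0.46327 / 0.7763 ≈ 0.5968

PN ≈ 0.597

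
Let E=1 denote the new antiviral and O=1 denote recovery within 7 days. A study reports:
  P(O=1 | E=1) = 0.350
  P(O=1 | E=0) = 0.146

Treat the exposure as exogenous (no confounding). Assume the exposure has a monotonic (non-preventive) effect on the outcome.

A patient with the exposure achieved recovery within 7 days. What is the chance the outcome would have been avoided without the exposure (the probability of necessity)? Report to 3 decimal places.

Let p₁ = 0.35, p₀ = 0.146.
Under exogeneity and monotonicity, PN = (p₁ − p₀) / p₁.
PN = (0.35 − 0.146) / 0.35 = 0.204 / 0.35 ≈ 0.5829

PN ≈ 0.583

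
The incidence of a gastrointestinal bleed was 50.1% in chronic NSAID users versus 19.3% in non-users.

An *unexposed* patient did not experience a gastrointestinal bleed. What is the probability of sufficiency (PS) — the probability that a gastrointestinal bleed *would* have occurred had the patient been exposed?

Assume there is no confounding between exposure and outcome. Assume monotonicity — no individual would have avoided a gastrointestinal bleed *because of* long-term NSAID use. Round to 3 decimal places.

PS ≈ 0.382

p₁ = 0.501, p₀ = 0.193.
Under exogeneity and monotonicity, PS = (p₁ − p₀) / (1 − p₀).
PS = (0.501 − 0.193) / (1 − 0.193) = 0.308 / 0.807 ≈ 0.3817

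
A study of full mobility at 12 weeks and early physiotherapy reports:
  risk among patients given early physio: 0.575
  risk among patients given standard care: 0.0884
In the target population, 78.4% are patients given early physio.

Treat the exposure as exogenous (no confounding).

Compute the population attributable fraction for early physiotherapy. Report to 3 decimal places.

Let p₁ = 0.575, p₀ = 0.0884.
Overall risk P(Y=1) = π·p₁ + (1−π)·p₀ = 0.784×0.575 + 0.216×0.0884 = 0.46989.
Under exogeneity, PAF = [P(Y=1) − p₀] / P(Y=1).
PAF = (0.46989 − 0.0884) / 0.46989 ≈ 0.8119

PAF ≈ 0.812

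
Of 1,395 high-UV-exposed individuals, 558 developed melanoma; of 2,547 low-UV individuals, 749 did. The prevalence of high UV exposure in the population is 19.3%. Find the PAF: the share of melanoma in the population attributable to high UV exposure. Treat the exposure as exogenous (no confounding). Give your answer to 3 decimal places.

p₁ = P(outcome | exposed) = 558/1395 = 0.4
p₀ = P(outcome | unexposed) = 749/2547 = 0.29407
Overall risk P(Y=1) = π·p₁ + (1−π)·p₀ = 0.193×0.4 + 0.807×0.29407 = 0.31452.
Under exogeneity, PAF = [P(Y=1) − p₀] / P(Y=1).
PAF = (0.31452 − 0.29407) / 0.31452 ≈ 0.0650

PAF ≈ 0.065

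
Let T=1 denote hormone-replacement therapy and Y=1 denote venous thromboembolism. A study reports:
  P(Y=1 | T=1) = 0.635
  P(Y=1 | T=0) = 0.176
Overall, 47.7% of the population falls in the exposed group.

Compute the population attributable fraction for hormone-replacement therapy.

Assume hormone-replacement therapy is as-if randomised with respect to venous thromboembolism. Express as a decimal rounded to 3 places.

PAF ≈ 0.554

Let p₁ = 0.635, p₀ = 0.176.
Overall risk P(Y=1) = π·p₁ + (1−π)·p₀ = 0.477×0.635 + 0.523×0.176 = 0.39494.
Under exogeneity, PAF = [P(Y=1) − p₀] / P(Y=1).
PAF = (0.39494 − 0.176) / 0.39494 ≈ 0.5544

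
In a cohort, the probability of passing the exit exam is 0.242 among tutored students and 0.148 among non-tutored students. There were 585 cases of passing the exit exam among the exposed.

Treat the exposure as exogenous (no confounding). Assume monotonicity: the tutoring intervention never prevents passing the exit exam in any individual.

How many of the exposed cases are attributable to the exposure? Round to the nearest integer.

Let p₁ = 0.242, p₀ = 0.148.
PN = (p₁ − p₀)/p₁ = (0.242 − 0.148) / 0.242 ≈ 0.38843.
Attributable cases ≈ PN × (exposed cases) = 0.38843 × 585 ≈ 227.23.

about 227 cases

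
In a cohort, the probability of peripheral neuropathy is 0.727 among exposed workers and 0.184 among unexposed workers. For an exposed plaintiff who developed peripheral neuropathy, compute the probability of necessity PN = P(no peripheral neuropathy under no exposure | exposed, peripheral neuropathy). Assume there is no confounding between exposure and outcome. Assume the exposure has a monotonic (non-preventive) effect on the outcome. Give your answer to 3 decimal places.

Let p₁ = 0.727, p₀ = 0.184.
Under exogeneity and monotonicity, PN = (p₁ − p₀) / p₁.
PN = (0.727 − 0.184) / 0.727 = 0.543 / 0.727 ≈ 0.7469

PN ≈ 0.747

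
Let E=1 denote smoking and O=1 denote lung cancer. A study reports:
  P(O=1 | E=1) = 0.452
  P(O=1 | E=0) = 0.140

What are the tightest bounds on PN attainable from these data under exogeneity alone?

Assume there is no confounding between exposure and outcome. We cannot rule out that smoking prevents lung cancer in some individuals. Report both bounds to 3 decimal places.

0.690 ≤ PN ≤ 1.000

Let p₁ = 0.452, p₀ = 0.14.
Under exogeneity alone the bounds on PN are max{0,(p₁−p₀)/p₁} ≤ PN ≤ min{1,(1−p₀)/p₁}.
  lower = (p₁ − p₀)/p₁ = 0.312 / 0.452 ≈ 0.6903
  upper = min{1, (1 − p₀)/p₁} = 0.86 / 0.452 ≈ 1.9027 → capped at 1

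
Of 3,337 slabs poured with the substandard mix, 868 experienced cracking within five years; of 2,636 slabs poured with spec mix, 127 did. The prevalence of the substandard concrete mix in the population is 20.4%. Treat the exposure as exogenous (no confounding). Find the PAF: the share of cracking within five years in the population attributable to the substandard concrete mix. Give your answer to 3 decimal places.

PAF ≈ 0.473

p₁ = P(outcome | exposed) = 868/3337 = 0.26011
p₀ = P(outcome | unexposed) = 127/2636 = 0.048179
Overall risk P(Y=1) = π·p₁ + (1−π)·p₀ = 0.204×0.26011 + 0.796×0.048179 = 0.091414.
Under exogeneity, PAF = [P(Y=1) − p₀] / P(Y=1).
PAF = (0.091414 − 0.048179) / 0.091414 ≈ 0.4730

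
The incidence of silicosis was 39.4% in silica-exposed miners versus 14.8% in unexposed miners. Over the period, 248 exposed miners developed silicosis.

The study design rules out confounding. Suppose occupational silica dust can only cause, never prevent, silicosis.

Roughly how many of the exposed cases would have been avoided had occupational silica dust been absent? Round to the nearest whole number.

about 155 cases

p₁ = 0.394, p₀ = 0.148.
PN = (p₁ − p₀)/p₁ = (0.394 − 0.148) / 0.394 ≈ 0.62437.
Attributable cases ≈ PN × (exposed cases) = 0.62437 × 248 ≈ 154.84.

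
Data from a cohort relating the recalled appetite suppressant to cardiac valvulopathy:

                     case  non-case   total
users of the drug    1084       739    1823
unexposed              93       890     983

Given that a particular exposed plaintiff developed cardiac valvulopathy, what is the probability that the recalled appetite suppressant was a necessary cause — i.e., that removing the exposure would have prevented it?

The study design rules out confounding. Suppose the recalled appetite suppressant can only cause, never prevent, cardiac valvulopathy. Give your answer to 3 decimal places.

PN ≈ 0.841

p₁ = P(outcome | exposed) = 1084/1823 = 0.59462
p₀ = P(outcome | unexposed) = 93/983 = 0.094608
Under exogeneity and monotonicity, PN = (p₁ − p₀)/p₁.
PN = (0.59462 − 0.094608) / 0.59462 ≈ 0.8409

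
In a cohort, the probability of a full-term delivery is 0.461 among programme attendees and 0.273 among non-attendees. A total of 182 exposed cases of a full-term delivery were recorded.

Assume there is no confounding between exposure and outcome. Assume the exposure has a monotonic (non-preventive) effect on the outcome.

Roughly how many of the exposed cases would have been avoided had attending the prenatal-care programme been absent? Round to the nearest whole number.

Let p₁ = 0.461, p₀ = 0.273.
PN = (p₁ − p₀)/p₁ = (0.461 − 0.273) / 0.461 ≈ 0.40781.
Attributable cases ≈ PN × (exposed cases) = 0.40781 × 182 ≈ 74.22.

about 74 cases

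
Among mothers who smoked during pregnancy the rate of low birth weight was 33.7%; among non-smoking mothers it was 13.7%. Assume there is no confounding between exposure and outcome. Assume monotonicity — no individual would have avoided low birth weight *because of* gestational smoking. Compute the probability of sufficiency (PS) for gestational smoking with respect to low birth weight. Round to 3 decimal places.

PS ≈ 0.232

p₁ = 0.337, p₀ = 0.137.
Under exogeneity and monotonicity, PS = (p₁ − p₀) / (1 − p₀).
PS = (0.337 − 0.137) / (1 − 0.137) = 0.2 / 0.863 ≈ 0.2317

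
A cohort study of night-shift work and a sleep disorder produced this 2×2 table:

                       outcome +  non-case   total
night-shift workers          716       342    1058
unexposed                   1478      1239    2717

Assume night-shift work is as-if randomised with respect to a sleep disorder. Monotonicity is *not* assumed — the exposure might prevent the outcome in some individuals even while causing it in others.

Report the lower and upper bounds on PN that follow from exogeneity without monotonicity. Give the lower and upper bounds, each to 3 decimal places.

p₁ = P(outcome | exposed) = 716/1058 = 0.67675
p₀ = P(outcome | unexposed) = 1478/2717 = 0.54398
Under exogeneity alone the bounds on PN are max{0,(p₁−p₀)/p₁} ≤ PN ≤ min{1,(1−p₀)/p₁}.
  lower = (p₁ − p₀)/p₁ = 0.13277 / 0.67675 ≈ 0.1962
  upper = min{1, (1 − p₀)/p₁} = 0.45602 / 0.67675 ≈ 0.6738

0.196 ≤ PN ≤ 0.674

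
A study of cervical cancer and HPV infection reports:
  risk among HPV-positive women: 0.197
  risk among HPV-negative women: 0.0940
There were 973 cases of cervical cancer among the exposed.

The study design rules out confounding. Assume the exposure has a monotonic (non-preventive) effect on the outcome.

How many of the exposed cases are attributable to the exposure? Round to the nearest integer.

Let p₁ = 0.197, p₀ = 0.094.
PN = (p₁ − p₀)/p₁ = (0.197 − 0.094) / 0.197 ≈ 0.52284.
Attributable cases ≈ PN × (exposed cases) = 0.52284 × 973 ≈ 508.73.

about 509 cases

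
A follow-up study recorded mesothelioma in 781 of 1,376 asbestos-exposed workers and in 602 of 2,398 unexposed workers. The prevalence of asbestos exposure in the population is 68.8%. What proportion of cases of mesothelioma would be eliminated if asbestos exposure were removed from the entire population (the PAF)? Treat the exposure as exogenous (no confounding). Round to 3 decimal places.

p₁ = P(outcome | exposed) = 781/1376 = 0.56759
p₀ = P(outcome | unexposed) = 602/2398 = 0.25104
Overall risk P(Y=1) = π·p₁ + (1−π)·p₀ = 0.688×0.56759 + 0.312×0.25104 = 0.46883.
Under exogeneity, PAF = [P(Y=1) − p₀] / P(Y=1).
PAF = (0.46883 − 0.25104) / 0.46883 ≈ 0.4645

PAF ≈ 0.465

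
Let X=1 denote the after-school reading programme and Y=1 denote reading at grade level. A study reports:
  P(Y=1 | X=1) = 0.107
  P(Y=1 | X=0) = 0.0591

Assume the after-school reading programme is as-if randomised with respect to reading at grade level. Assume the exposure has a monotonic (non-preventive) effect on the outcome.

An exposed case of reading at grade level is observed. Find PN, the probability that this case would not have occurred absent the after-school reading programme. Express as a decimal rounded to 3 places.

PN ≈ 0.448

Let p₁ = 0.107, p₀ = 0.0591.
Under exogeneity and monotonicity, PN = (p₁ − p₀) / p₁.
PN = (0.107 − 0.0591) / 0.107 = 0.0479 / 0.107 ≈ 0.4477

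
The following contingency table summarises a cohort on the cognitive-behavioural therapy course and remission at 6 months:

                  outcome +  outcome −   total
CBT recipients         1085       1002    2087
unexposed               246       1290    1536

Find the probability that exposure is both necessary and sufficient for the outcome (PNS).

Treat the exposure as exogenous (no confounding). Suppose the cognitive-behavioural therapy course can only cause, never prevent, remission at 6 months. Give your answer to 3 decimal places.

p₁ = P(outcome | exposed) = 1085/2087 = 0.51989
p₀ = P(outcome | unexposed) = 246/1536 = 0.16016
Under exogeneity and monotonicity, PNS = p₁ − p₀.
PNS = 0.51989 − 0.16016 = 0.35973

PNS ≈ 0.360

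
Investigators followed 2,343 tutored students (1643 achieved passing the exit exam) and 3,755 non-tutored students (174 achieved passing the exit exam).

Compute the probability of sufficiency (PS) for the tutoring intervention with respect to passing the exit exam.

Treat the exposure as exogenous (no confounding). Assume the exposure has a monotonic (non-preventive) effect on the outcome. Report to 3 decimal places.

PS ≈ 0.687

p₁ = P(outcome | exposed) = 1643/2343 = 0.70124
p₀ = P(outcome | unexposed) = 174/3755 = 0.046338
Under exogeneity and monotonicity, PS = (p₁ − p₀) / (1 − p₀).
PS = (0.70124 − 0.046338) / (1 − 0.046338) = 0.6549 / 0.95366 ≈ 0.6867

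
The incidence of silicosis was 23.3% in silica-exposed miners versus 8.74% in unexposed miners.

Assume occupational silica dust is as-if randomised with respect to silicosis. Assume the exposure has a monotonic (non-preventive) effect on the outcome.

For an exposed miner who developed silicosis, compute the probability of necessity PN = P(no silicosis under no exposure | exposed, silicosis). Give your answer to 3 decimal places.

p₁ = 0.233, p₀ = 0.0874.
Under exogeneity and monotonicity, PN = (p₁ − p₀) / p₁.
PN = (0.233 − 0.0874) / 0.233 = 0.1456 / 0.233 ≈ 0.6249

PN ≈ 0.625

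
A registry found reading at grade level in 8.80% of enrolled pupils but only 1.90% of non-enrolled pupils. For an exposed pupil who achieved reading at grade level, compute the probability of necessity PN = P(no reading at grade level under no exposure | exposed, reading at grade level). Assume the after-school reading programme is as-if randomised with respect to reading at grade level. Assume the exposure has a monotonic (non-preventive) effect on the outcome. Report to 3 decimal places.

PN ≈ 0.784

p₁ = 0.088, p₀ = 0.019.
Under exogeneity and monotonicity, PN = (p₁ − p₀) / p₁.
PN = (0.088 − 0.019) / 0.088 = 0.069 / 0.088 ≈ 0.7841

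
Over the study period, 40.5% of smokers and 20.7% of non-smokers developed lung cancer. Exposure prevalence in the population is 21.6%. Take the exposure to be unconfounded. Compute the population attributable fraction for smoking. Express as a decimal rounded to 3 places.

PAF ≈ 0.171

p₁ = 0.405, p₀ = 0.207.
Overall risk P(Y=1) = π·p₁ + (1−π)·p₀ = 0.216×0.405 + 0.784×0.207 = 0.24977.
Under exogeneity, PAF = [P(Y=1) − p₀] / P(Y=1).
PAF = (0.24977 − 0.207) / 0.24977 ≈ 0.1712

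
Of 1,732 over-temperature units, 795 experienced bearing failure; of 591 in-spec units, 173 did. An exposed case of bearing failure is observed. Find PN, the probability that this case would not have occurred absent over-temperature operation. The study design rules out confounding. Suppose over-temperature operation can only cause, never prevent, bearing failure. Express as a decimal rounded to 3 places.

p₁ = P(outcome | exposed) = 795/1732 = 0.45901
p₀ = P(outcome | unexposed) = 173/591 = 0.29272
Under exogeneity and monotonicity, PN = (p₁ − p₀) / p₁.
PN = (0.45901 − 0.29272) / 0.45901 = 0.16628 / 0.45901 ≈ 0.3623

PN ≈ 0.362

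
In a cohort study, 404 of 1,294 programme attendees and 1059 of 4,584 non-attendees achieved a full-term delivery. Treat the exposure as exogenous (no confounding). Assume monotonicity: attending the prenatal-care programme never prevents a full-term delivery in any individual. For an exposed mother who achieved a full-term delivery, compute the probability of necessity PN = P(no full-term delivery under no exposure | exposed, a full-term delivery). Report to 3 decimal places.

PN ≈ 0.260

p₁ = P(outcome | exposed) = 404/1294 = 0.31221
p₀ = P(outcome | unexposed) = 1059/4584 = 0.23102
Under exogeneity and monotonicity, PN = (p₁ − p₀) / p₁.
PN = (0.31221 − 0.23102) / 0.31221 = 0.081189 / 0.31221 ≈ 0.2600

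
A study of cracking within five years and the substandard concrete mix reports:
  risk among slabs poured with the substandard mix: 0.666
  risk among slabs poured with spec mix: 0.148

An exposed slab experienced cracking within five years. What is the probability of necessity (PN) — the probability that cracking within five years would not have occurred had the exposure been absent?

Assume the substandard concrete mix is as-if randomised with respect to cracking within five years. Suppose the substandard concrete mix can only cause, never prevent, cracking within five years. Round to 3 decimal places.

PN ≈ 0.778

Let p₁ = 0.666, p₀ = 0.148.
Under exogeneity and monotonicity, PN = (p₁ − p₀) / p₁.
PN = (0.666 − 0.148) / 0.666 = 0.518 / 0.666 ≈ 0.7778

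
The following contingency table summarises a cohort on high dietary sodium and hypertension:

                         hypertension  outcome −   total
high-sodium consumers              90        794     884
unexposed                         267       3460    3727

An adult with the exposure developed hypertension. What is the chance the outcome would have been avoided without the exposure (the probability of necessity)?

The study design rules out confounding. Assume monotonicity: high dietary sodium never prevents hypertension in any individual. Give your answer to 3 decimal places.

PN ≈ 0.296

p₁ = P(outcome | exposed) = 90/884 = 0.10181
p₀ = P(outcome | unexposed) = 267/3727 = 0.071639
Under exogeneity and monotonicity, PN = (p₁ − p₀)/p₁.
PN = (0.10181 − 0.071639) / 0.10181 ≈ 0.2963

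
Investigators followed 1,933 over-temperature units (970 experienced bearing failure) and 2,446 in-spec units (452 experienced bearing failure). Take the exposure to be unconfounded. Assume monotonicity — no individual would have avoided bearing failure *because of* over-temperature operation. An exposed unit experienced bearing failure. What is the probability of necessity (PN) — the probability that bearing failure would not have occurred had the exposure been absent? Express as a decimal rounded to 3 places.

PN ≈ 0.632

p₁ = P(outcome | exposed) = 970/1933 = 0.50181
p₀ = P(outcome | unexposed) = 452/2446 = 0.18479
Under exogeneity and monotonicity, PN = (p₁ − p₀) / p₁.
PN = (0.50181 − 0.18479) / 0.50181 = 0.31702 / 0.50181 ≈ 0.6318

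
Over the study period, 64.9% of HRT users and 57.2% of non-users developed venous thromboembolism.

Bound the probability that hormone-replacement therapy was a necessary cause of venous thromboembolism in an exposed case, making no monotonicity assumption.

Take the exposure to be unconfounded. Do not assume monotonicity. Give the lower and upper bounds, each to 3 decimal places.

0.119 ≤ PN ≤ 0.659

p₁ = 0.649, p₀ = 0.572.
Under exogeneity alone the bounds on PN are max{0,(p₁−p₀)/p₁} ≤ PN ≤ min{1,(1−p₀)/p₁}.
  lower = (p₁ − p₀)/p₁ = 0.077 / 0.649 ≈ 0.1186
  upper = min{1, (1 − p₀)/p₁} = 0.428 / 0.649 ≈ 0.6595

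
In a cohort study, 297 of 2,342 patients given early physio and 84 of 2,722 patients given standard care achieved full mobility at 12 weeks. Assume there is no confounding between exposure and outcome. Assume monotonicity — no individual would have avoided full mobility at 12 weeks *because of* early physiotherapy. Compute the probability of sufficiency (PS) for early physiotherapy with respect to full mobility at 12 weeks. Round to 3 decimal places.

PS ≈ 0.099

p₁ = P(outcome | exposed) = 297/2342 = 0.12681
p₀ = P(outcome | unexposed) = 84/2722 = 0.03086
Under exogeneity and monotonicity, PS = (p₁ − p₀) / (1 − p₀).
PS = (0.12681 − 0.03086) / (1 − 0.03086) = 0.095955 / 0.96914 ≈ 0.0990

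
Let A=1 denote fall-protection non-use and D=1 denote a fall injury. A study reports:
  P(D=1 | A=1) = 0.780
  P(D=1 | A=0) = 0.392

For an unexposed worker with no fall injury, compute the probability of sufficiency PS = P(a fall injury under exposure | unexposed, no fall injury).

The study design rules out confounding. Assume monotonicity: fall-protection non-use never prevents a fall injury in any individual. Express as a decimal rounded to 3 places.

PS ≈ 0.638

Let p₁ = 0.78, p₀ = 0.392.
Under exogeneity and monotonicity, PS = (p₁ − p₀) / (1 − p₀).
PS = (0.78 − 0.392) / (1 − 0.392) = 0.388 / 0.608 ≈ 0.6382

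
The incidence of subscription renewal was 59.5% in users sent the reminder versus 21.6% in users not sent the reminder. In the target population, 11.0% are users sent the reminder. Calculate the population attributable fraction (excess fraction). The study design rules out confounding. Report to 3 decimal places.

p₁ = 0.595, p₀ = 0.216.
Overall risk P(Y=1) = π·p₁ + (1−π)·p₀ = 0.11×0.595 + 0.89×0.216 = 0.25769.
Under exogeneity, PAF = [P(Y=1) − p₀] / P(Y=1).
PAF = (0.25769 − 0.216) / 0.25769 ≈ 0.1618

PAF ≈ 0.162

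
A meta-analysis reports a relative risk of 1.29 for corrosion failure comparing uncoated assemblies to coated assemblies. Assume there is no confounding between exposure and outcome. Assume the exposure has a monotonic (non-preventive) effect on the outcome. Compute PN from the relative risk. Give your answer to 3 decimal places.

Under exogeneity and monotonicity, PN = (RR − 1) / RR = 1 − 1/RR.
PN = (1.29 − 1) / 1.29 = 0.29 / 1.29 ≈ 0.2248

PN ≈ 0.225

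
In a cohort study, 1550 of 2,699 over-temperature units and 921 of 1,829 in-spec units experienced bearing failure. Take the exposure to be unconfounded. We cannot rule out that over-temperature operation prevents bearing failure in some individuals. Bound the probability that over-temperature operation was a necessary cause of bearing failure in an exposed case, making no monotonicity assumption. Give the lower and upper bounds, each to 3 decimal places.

0.123 ≤ PN ≤ 0.864

p₁ = P(outcome | exposed) = 1550/2699 = 0.57429
p₀ = P(outcome | unexposed) = 921/1829 = 0.50355
Under exogeneity alone the bounds on PN are max{0,(p₁−p₀)/p₁} ≤ PN ≤ min{1,(1−p₀)/p₁}.
  lower = (p₁ − p₀)/p₁ = 0.070733 / 0.57429 ≈ 0.1232
  upper = min{1, (1 − p₀)/p₁} = 0.49645 / 0.57429 ≈ 0.8645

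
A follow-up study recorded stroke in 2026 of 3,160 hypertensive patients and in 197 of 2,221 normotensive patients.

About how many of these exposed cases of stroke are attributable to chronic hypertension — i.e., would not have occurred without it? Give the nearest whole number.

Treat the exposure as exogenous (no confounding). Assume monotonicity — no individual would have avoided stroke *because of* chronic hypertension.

about 1746 cases

p₁ = P(outcome | exposed) = 2026/3160 = 0.64114
p₀ = P(outcome | unexposed) = 197/2221 = 0.088699
PN = (p₁ − p₀)/p₁ = (0.64114 − 0.088699) / 0.64114 ≈ 0.86165.
Attributable cases ≈ PN × (exposed cases) = 0.86165 × 2026 ≈ 1745.71.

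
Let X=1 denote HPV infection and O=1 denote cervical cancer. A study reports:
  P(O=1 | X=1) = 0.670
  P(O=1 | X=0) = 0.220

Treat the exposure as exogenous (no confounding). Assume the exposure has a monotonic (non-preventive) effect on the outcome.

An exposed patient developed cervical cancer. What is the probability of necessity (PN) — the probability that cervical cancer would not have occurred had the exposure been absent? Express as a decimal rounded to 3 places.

PN ≈ 0.672

Let p₁ = 0.67, p₀ = 0.22.
Under exogeneity and monotonicity, PN = (p₁ − p₀) / p₁.
PN = (0.67 − 0.22) / 0.67 = 0.45 / 0.67 ≈ 0.6716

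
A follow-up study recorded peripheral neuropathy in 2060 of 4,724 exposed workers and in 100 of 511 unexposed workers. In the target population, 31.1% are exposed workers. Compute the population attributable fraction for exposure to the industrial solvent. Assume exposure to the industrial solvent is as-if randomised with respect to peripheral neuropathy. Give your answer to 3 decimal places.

p₁ = P(outcome | exposed) = 2060/4724 = 0.43607
p₀ = P(outcome | unexposed) = 100/511 = 0.19569
Overall risk P(Y=1) = π·p₁ + (1−π)·p₀ = 0.311×0.43607 + 0.689×0.19569 = 0.27045.
Under exogeneity, PAF = [P(Y=1) − p₀] / P(Y=1).
PAF = (0.27045 − 0.19569) / 0.27045 ≈ 0.2764

PAF ≈ 0.276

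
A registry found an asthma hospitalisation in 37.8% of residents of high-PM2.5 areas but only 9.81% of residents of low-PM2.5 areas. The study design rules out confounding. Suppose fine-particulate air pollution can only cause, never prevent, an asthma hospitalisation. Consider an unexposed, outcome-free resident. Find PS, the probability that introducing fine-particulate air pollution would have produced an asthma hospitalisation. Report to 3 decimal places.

PS ≈ 0.310

p₁ = 0.378, p₀ = 0.0981.
Under exogeneity and monotonicity, PS = (p₁ − p₀) / (1 − p₀).
PS = (0.378 − 0.0981) / (1 − 0.0981) = 0.2799 / 0.9019 ≈ 0.3103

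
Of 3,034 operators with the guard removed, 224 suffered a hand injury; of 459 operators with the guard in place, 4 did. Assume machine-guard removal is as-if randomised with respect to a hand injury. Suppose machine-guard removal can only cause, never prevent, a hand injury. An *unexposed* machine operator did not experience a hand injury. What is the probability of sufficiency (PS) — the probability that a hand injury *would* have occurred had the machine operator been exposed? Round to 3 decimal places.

p₁ = P(outcome | exposed) = 224/3034 = 0.07383
p₀ = P(outcome | unexposed) = 4/459 = 0.0087146
Under exogeneity and monotonicity, PS = (p₁ − p₀) / (1 − p₀).
PS = (0.07383 − 0.0087146) / (1 − 0.0087146) = 0.065115 / 0.99129 ≈ 0.0657

PS ≈ 0.066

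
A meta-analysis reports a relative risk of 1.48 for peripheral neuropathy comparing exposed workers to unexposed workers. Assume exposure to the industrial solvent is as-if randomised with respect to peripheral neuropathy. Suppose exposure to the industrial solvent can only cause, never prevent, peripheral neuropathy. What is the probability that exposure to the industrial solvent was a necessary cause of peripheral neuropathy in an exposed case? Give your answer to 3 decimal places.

PN ≈ 0.324

Under exogeneity and monotonicity, PN = (RR − 1) / RR = 1 − 1/RR.
PN = (1.48 − 1) / 1.48 = 0.48 / 1.48 ≈ 0.3243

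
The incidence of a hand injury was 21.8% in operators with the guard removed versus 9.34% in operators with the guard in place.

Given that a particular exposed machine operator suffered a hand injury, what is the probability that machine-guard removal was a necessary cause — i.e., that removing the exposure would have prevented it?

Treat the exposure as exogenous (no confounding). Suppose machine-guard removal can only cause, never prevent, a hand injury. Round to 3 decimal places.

PN ≈ 0.572

p₁ = 0.218, p₀ = 0.0934.
Under exogeneity and monotonicity, PN = (p₁ − p₀) / p₁.
PN = (0.218 − 0.0934) / 0.218 = 0.1246 / 0.218 ≈ 0.5716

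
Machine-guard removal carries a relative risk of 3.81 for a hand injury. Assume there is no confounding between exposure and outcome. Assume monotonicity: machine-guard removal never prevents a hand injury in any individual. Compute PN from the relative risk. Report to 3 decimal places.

PN ≈ 0.738

Under exogeneity and monotonicity, PN = (RR − 1) / RR = 1 − 1/RR.
PN = (3.81 − 1) / 3.81 = 2.81 / 3.81 ≈ 0.7375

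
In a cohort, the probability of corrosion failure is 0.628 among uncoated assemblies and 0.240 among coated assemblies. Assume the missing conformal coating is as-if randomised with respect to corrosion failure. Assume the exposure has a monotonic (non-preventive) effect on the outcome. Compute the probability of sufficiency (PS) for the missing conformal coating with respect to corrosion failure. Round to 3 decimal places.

PS ≈ 0.511

Let p₁ = 0.628, p₀ = 0.24.
Under exogeneity and monotonicity, PS = (p₁ − p₀) / (1 − p₀).
PS = (0.628 − 0.24) / (1 − 0.24) = 0.388 / 0.76 ≈ 0.5105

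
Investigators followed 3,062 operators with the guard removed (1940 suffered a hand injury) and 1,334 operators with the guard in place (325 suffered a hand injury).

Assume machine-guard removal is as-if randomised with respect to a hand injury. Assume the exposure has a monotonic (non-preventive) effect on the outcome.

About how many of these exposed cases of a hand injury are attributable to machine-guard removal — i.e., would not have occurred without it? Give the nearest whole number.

about 1194 cases

p₁ = P(outcome | exposed) = 1940/3062 = 0.63357
p₀ = P(outcome | unexposed) = 325/1334 = 0.24363
PN = (p₁ − p₀)/p₁ = (0.63357 − 0.24363) / 0.63357 ≈ 0.61547.
Attributable cases ≈ PN × (exposed cases) = 0.61547 × 1940 ≈ 1194.01.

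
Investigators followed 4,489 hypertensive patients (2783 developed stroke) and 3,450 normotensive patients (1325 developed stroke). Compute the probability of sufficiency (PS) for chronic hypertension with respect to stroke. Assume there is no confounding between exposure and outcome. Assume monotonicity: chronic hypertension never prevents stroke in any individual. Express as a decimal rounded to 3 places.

PS ≈ 0.383

p₁ = P(outcome | exposed) = 2783/4489 = 0.61996
p₀ = P(outcome | unexposed) = 1325/3450 = 0.38406
Under exogeneity and monotonicity, PS = (p₁ − p₀) / (1 − p₀).
PS = (0.61996 − 0.38406) / (1 − 0.38406) = 0.2359 / 0.61594 ≈ 0.3830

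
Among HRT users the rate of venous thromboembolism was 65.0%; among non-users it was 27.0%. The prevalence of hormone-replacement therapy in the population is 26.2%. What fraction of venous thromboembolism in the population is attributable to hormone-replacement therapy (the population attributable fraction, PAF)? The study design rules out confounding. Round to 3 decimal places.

p₁ = 0.65, p₀ = 0.27.
Overall risk P(Y=1) = π·p₁ + (1−π)·p₀ = 0.262×0.65 + 0.738×0.27 = 0.36956.
Under exogeneity, PAF = [P(Y=1) − p₀] / P(Y=1).
PAF = (0.36956 − 0.27) / 0.36956 ≈ 0.2694

PAF ≈ 0.269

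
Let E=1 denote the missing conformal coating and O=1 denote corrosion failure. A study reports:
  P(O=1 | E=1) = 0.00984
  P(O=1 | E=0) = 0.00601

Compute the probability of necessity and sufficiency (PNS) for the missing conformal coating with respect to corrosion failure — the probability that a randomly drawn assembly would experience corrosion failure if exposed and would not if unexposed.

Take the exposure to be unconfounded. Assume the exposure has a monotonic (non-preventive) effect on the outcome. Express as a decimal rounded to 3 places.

Let p₁ = 0.00984, p₀ = 0.00601.
Under exogeneity and monotonicity, PNS = p₁ − p₀.
PNS = 0.00984 − 0.00601 = 0.00383

PNS ≈ 0.004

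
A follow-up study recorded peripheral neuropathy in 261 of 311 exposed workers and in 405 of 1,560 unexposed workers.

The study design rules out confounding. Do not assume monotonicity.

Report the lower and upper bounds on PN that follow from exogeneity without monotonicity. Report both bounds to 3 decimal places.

p₁ = P(outcome | exposed) = 261/311 = 0.83923
p₀ = P(outcome | unexposed) = 405/1560 = 0.25962
Under exogeneity alone the bounds on PN are max{0,(p₁−p₀)/p₁} ≤ PN ≤ min{1,(1−p₀)/p₁}.
  lower = (p₁ − p₀)/p₁ = 0.57961 / 0.83923 ≈ 0.6906
  upper = min{1, (1 − p₀)/p₁} = 0.74038 / 0.83923 ≈ 0.8822

0.691 ≤ PN ≤ 0.882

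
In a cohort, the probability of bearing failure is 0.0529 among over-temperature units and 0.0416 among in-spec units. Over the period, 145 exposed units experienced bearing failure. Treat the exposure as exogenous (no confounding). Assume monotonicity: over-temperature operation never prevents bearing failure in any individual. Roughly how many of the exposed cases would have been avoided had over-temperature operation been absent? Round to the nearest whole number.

Let p₁ = 0.0529, p₀ = 0.0416.
PN = (p₁ − p₀)/p₁ = (0.0529 − 0.0416) / 0.0529 ≈ 0.21361.
Attributable cases ≈ PN × (exposed cases) = 0.21361 × 145 ≈ 30.97.

about 31 cases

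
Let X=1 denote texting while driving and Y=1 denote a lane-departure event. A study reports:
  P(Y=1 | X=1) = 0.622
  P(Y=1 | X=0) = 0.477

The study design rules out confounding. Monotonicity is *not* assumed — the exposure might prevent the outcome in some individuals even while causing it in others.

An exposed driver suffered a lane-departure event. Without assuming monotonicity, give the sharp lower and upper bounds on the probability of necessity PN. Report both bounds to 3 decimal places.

Let p₁ = 0.622, p₀ = 0.477.
Under exogeneity alone the bounds on PN are max{0,(p₁−p₀)/p₁} ≤ PN ≤ min{1,(1−p₀)/p₁}.
  lower = (p₁ − p₀)/p₁ = 0.145 / 0.622 ≈ 0.2331
  upper = min{1, (1 − p₀)/p₁} = 0.523 / 0.622 ≈ 0.8408

0.233 ≤ PN ≤ 0.841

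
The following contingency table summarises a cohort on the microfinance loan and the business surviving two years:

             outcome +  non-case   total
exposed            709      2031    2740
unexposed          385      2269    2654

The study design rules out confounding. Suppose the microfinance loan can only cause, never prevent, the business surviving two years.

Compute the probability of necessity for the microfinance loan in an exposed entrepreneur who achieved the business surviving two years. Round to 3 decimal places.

PN ≈ 0.439

p₁ = P(outcome | exposed) = 709/2740 = 0.25876
p₀ = P(outcome | unexposed) = 385/2654 = 0.14506
Under exogeneity and monotonicity, PN = (p₁ − p₀)/p₁.
PN = (0.25876 − 0.14506) / 0.25876 ≈ 0.4394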